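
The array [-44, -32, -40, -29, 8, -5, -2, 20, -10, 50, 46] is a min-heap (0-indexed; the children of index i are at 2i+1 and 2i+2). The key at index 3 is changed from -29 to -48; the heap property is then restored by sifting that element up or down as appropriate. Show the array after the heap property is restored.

[-48, -44, -40, -32, 8, -5, -2, 20, -10, 50, 46]

set index 3 from -29 to -48 → [-44, -32, -40, -48, 8, -5, -2, 20, -10, 50, 46]
-48 < parent -32 at index 1, swap → [-44, -48, -40, -32, 8, -5, -2, 20, -10, 50, 46]
-48 < parent -44 at index 0, swap → [-48, -44, -40, -32, 8, -5, -2, 20, -10, 50, 46]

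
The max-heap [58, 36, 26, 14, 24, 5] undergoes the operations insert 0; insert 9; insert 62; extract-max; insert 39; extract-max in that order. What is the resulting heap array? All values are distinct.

insert 0:
  append 0 at index 6 → [58, 36, 26, 14, 24, 5, 0] (no swap needed)
insert 9:
  append 9 at index 7 → [58, 36, 26, 14, 24, 5, 0, 9] (no swap needed)
insert 62:
  append 62 at index 8 → [58, 36, 26, 14, 24, 5, 0, 9, 62]
  62 > parent 14 at index 3, swap → [58, 36, 26, 62, 24, 5, 0, 9, 14]
  62 > parent 36 at index 1, swap → [58, 62, 26, 36, 24, 5, 0, 9, 14]
  62 > parent 58 at index 0, swap → [62, 58, 26, 36, 24, 5, 0, 9, 14]
extract-max → returns 62:
  remove root 62; move last element 14 to root → [14, 58, 26, 36, 24, 5, 0, 9]
  14 vs larger child 58 at index 1, swap → [58, 14, 26, 36, 24, 5, 0, 9]
  14 vs larger child 36 at index 3, swap → [58, 36, 26, 14, 24, 5, 0, 9]
insert 39:
  append 39 at index 8 → [58, 36, 26, 14, 24, 5, 0, 9, 39]
  39 > parent 14 at index 3, swap → [58, 36, 26, 39, 24, 5, 0, 9, 14]
  39 > parent 36 at index 1, swap → [58, 39, 26, 36, 24, 5, 0, 9, 14]
extract-max → returns 58:
  remove root 58; move last element 14 to root → [14, 39, 26, 36, 24, 5, 0, 9]
  14 vs larger child 39 at index 1, swap → [39, 14, 26, 36, 24, 5, 0, 9]
  14 vs larger child 36 at index 3, swap → [39, 36, 26, 14, 24, 5, 0, 9]

[39, 36, 26, 14, 24, 5, 0, 9]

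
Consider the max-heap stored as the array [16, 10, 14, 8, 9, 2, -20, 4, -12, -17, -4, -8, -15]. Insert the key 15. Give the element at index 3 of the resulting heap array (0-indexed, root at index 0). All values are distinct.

append 15 at index 13 → [16, 10, 14, 8, 9, 2, -20, 4, -12, -17, -4, -8, -15, 15]
15 > parent -20 at index 6, swap → [16, 10, 14, 8, 9, 2, 15, 4, -12, -17, -4, -8, -15, -20]
15 > parent 14 at index 2, swap → [16, 10, 15, 8, 9, 2, 14, 4, -12, -17, -4, -8, -15, -20]
resulting array: [16, 10, 15, 8, 9, 2, 14, 4, -12, -17, -4, -8, -15, -20]

8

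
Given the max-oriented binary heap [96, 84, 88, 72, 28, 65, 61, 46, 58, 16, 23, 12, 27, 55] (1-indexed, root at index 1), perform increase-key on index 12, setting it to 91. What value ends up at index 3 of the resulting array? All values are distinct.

91

set index 12 from 12 to 91 → [96, 84, 88, 72, 28, 65, 61, 46, 58, 16, 23, 91, 27, 55]
91 > parent 65 at index 6, swap → [96, 84, 88, 72, 28, 91, 61, 46, 58, 16, 23, 65, 27, 55]
91 > parent 88 at index 3, swap → [96, 84, 91, 72, 28, 88, 61, 46, 58, 16, 23, 65, 27, 55]
resulting array: [96, 84, 91, 72, 28, 88, 61, 46, 58, 16, 23, 65, 27, 55]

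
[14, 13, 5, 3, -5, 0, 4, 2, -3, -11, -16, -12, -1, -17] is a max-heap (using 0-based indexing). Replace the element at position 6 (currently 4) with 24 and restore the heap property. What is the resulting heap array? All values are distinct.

set index 6 from 4 to 24 → [14, 13, 5, 3, -5, 0, 24, 2, -3, -11, -16, -12, -1, -17]
24 > parent 5 at index 2, swap → [14, 13, 24, 3, -5, 0, 5, 2, -3, -11, -16, -12, -1, -17]
24 > parent 14 at index 0, swap → [24, 13, 14, 3, -5, 0, 5, 2, -3, -11, -16, -12, -1, -17]

[24, 13, 14, 3, -5, 0, 5, 2, -3, -11, -16, -12, -1, -17]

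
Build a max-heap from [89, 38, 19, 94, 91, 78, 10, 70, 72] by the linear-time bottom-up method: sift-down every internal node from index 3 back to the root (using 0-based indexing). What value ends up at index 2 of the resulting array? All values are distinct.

78

sift down from index 3: already satisfies heap property
sift down from index 2:
  19 vs larger child 78 at index 5, swap → [89, 38, 78, 94, 91, 19, 10, 70, 72]
sift down from index 1:
  38 vs larger child 94 at index 3, swap → [89, 94, 78, 38, 91, 19, 10, 70, 72]
  38 vs larger child 72 at index 8, swap → [89, 94, 78, 72, 91, 19, 10, 70, 38]
sift down from index 0:
  89 vs larger child 94 at index 1, swap → [94, 89, 78, 72, 91, 19, 10, 70, 38]
  89 vs larger child 91 at index 4, swap → [94, 91, 78, 72, 89, 19, 10, 70, 38]
resulting array: [94, 91, 78, 72, 89, 19, 10, 70, 38]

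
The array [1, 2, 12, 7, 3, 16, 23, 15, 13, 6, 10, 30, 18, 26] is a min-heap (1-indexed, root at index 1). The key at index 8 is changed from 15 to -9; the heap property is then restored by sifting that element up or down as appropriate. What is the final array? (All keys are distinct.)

set index 8 from 15 to -9 → [1, 2, 12, 7, 3, 16, 23, -9, 13, 6, 10, 30, 18, 26]
-9 < parent 7 at index 4, swap → [1, 2, 12, -9, 3, 16, 23, 7, 13, 6, 10, 30, 18, 26]
-9 < parent 2 at index 2, swap → [1, -9, 12, 2, 3, 16, 23, 7, 13, 6, 10, 30, 18, 26]
-9 < parent 1 at index 1, swap → [-9, 1, 12, 2, 3, 16, 23, 7, 13, 6, 10, 30, 18, 26]

[-9, 1, 12, 2, 3, 16, 23, 7, 13, 6, 10, 30, 18, 26]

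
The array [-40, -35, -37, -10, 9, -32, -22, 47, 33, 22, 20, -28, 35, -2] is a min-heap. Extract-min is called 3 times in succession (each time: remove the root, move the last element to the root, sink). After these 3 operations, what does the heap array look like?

extract-min #1 returns -40:
  remove root -40; move last element -2 to root → [-2, -35, -37, -10, 9, -32, -22, 47, 33, 22, 20, -28, 35]
  -2 vs smaller child -37 at index 2, swap → [-37, -35, -2, -10, 9, -32, -22, 47, 33, 22, 20, -28, 35]
  -2 vs smaller child -32 at index 5, swap → [-37, -35, -32, -10, 9, -2, -22, 47, 33, 22, 20, -28, 35]
  -2 vs smaller child -28 at index 11, swap → [-37, -35, -32, -10, 9, -28, -22, 47, 33, 22, 20, -2, 35]
extract-min #2 returns -37:
  remove root -37; move last element 35 to root → [35, -35, -32, -10, 9, -28, -22, 47, 33, 22, 20, -2]
  35 vs smaller child -35 at index 1, swap → [-35, 35, -32, -10, 9, -28, -22, 47, 33, 22, 20, -2]
  35 vs smaller child -10 at index 3, swap → [-35, -10, -32, 35, 9, -28, -22, 47, 33, 22, 20, -2]
  35 vs smaller child 33 at index 8, swap → [-35, -10, -32, 33, 9, -28, -22, 47, 35, 22, 20, -2]
extract-min #3 returns -35:
  remove root -35; move last element -2 to root → [-2, -10, -32, 33, 9, -28, -22, 47, 35, 22, 20]
  -2 vs smaller child -32 at index 2, swap → [-32, -10, -2, 33, 9, -28, -22, 47, 35, 22, 20]
  -2 vs smaller child -28 at index 5, swap → [-32, -10, -28, 33, 9, -2, -22, 47, 35, 22, 20]

[-32, -10, -28, 33, 9, -2, -22, 47, 35, 22, 20]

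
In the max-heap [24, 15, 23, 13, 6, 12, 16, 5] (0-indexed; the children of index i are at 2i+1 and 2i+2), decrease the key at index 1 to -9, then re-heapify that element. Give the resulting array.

[24, 13, 23, 5, 6, 12, 16, -9]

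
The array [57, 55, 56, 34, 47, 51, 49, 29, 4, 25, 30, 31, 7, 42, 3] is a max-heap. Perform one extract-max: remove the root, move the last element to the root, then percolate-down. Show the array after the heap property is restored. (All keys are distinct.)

[56, 55, 51, 34, 47, 31, 49, 29, 4, 25, 30, 3, 7, 42]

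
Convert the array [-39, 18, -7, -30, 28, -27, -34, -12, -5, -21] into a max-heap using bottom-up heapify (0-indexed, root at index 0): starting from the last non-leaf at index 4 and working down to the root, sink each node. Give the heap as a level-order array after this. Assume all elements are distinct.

[28, 18, -7, -5, -21, -27, -34, -12, -30, -39]

sift down from index 4: already satisfies heap property
sift down from index 3:
  -30 vs larger child -5 at index 8, swap → [-39, 18, -7, -5, 28, -27, -34, -12, -30, -21]
sift down from index 2: already satisfies heap property
sift down from index 1:
  18 vs larger child 28 at index 4, swap → [-39, 28, -7, -5, 18, -27, -34, -12, -30, -21]
sift down from index 0:
  -39 vs larger child 28 at index 1, swap → [28, -39, -7, -5, 18, -27, -34, -12, -30, -21]
  -39 vs larger child 18 at index 4, swap → [28, 18, -7, -5, -39, -27, -34, -12, -30, -21]
  -39 vs only child -21 at index 9, swap → [28, 18, -7, -5, -21, -27, -34, -12, -30, -39]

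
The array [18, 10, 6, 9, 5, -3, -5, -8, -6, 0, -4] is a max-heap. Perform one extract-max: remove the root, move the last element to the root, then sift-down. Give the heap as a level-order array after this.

remove root 18; move last element -4 to root → [-4, 10, 6, 9, 5, -3, -5, -8, -6, 0]
-4 vs larger child 10 at index 1, swap → [10, -4, 6, 9, 5, -3, -5, -8, -6, 0]
-4 vs larger child 9 at index 3, swap → [10, 9, 6, -4, 5, -3, -5, -8, -6, 0]

[10, 9, 6, -4, 5, -3, -5, -8, -6, 0]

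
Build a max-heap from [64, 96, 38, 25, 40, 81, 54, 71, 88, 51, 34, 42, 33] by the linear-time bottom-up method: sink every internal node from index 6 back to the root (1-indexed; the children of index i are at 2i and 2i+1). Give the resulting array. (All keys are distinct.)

[96, 88, 81, 71, 51, 42, 54, 64, 25, 40, 34, 38, 33]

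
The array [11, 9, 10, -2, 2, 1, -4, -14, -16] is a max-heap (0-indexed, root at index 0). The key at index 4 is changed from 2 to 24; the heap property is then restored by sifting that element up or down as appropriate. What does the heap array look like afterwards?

[24, 11, 10, -2, 9, 1, -4, -14, -16]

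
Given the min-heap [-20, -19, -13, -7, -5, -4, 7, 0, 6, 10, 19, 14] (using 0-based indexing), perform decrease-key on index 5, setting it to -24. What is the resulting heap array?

[-24, -19, -20, -7, -5, -13, 7, 0, 6, 10, 19, 14]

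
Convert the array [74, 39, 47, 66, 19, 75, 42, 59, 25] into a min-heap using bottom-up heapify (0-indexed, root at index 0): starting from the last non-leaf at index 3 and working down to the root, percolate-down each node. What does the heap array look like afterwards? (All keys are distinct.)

sift down from index 3:
  66 vs smaller child 25 at index 8, swap → [74, 39, 47, 25, 19, 75, 42, 59, 66]
sift down from index 2:
  47 vs smaller child 42 at index 6, swap → [74, 39, 42, 25, 19, 75, 47, 59, 66]
sift down from index 1:
  39 vs smaller child 19 at index 4, swap → [74, 19, 42, 25, 39, 75, 47, 59, 66]
sift down from index 0:
  74 vs smaller child 19 at index 1, swap → [19, 74, 42, 25, 39, 75, 47, 59, 66]
  74 vs smaller child 25 at index 3, swap → [19, 25, 42, 74, 39, 75, 47, 59, 66]
  74 vs smaller child 59 at index 7, swap → [19, 25, 42, 59, 39, 75, 47, 74, 66]

[19, 25, 42, 59, 39, 75, 47, 74, 66]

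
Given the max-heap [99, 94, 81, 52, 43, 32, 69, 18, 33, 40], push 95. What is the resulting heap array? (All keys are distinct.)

[99, 95, 81, 52, 94, 32, 69, 18, 33, 40, 43]

append 95 at index 10 → [99, 94, 81, 52, 43, 32, 69, 18, 33, 40, 95]
95 > parent 43 at index 4, swap → [99, 94, 81, 52, 95, 32, 69, 18, 33, 40, 43]
95 > parent 94 at index 1, swap → [99, 95, 81, 52, 94, 32, 69, 18, 33, 40, 43]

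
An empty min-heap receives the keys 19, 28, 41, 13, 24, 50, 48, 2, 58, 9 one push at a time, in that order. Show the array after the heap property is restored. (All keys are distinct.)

[2, 9, 41, 19, 13, 50, 48, 28, 58, 24]

Insert 19:
  append 19 at index 0 → [19] (no swap needed)
Insert 28:
  append 28 at index 1 → [19, 28] (no swap needed)
Insert 41:
  append 41 at index 2 → [19, 28, 41] (no swap needed)
Insert 13:
  append 13 at index 3 → [19, 28, 41, 13]
  13 < parent 28 at index 1, swap → [19, 13, 41, 28]
  13 < parent 19 at index 0, swap → [13, 19, 41, 28]
Insert 24:
  append 24 at index 4 → [13, 19, 41, 28, 24] (no swap needed)
Insert 50:
  append 50 at index 5 → [13, 19, 41, 28, 24, 50] (no swap needed)
Insert 48:
  append 48 at index 6 → [13, 19, 41, 28, 24, 50, 48] (no swap needed)
Insert 2:
  append 2 at index 7 → [13, 19, 41, 28, 24, 50, 48, 2]
  2 < parent 28 at index 3, swap → [13, 19, 41, 2, 24, 50, 48, 28]
  2 < parent 19 at index 1, swap → [13, 2, 41, 19, 24, 50, 48, 28]
  2 < parent 13 at index 0, swap → [2, 13, 41, 19, 24, 50, 48, 28]
Insert 58:
  append 58 at index 8 → [2, 13, 41, 19, 24, 50, 48, 28, 58] (no swap needed)
Insert 9:
  append 9 at index 9 → [2, 13, 41, 19, 24, 50, 48, 28, 58, 9]
  9 < parent 24 at index 4, swap → [2, 13, 41, 19, 9, 50, 48, 28, 58, 24]
  9 < parent 13 at index 1, swap → [2, 9, 41, 19, 13, 50, 48, 28, 58, 24]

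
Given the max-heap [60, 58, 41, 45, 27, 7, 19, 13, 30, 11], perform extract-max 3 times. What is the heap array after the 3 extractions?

[41, 30, 19, 13, 27, 7, 11]

extract-max #1 returns 60:
  remove root 60; move last element 11 to root → [11, 58, 41, 45, 27, 7, 19, 13, 30]
  11 vs larger child 58 at index 1, swap → [58, 11, 41, 45, 27, 7, 19, 13, 30]
  11 vs larger child 45 at index 3, swap → [58, 45, 41, 11, 27, 7, 19, 13, 30]
  11 vs larger child 30 at index 8, swap → [58, 45, 41, 30, 27, 7, 19, 13, 11]
extract-max #2 returns 58:
  remove root 58; move last element 11 to root → [11, 45, 41, 30, 27, 7, 19, 13]
  11 vs larger child 45 at index 1, swap → [45, 11, 41, 30, 27, 7, 19, 13]
  11 vs larger child 30 at index 3, swap → [45, 30, 41, 11, 27, 7, 19, 13]
  11 vs only child 13 at index 7, swap → [45, 30, 41, 13, 27, 7, 19, 11]
extract-max #3 returns 45:
  remove root 45; move last element 11 to root → [11, 30, 41, 13, 27, 7, 19]
  11 vs larger child 41 at index 2, swap → [41, 30, 11, 13, 27, 7, 19]
  11 vs larger child 19 at index 6, swap → [41, 30, 19, 13, 27, 7, 11]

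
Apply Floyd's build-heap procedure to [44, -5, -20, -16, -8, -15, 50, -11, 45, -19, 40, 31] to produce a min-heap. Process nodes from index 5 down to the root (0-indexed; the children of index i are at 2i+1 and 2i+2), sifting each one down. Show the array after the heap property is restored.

sift down from index 5: already satisfies heap property
sift down from index 4:
  -8 vs smaller child -19 at index 9, swap → [44, -5, -20, -16, -19, -15, 50, -11, 45, -8, 40, 31]
sift down from index 3: already satisfies heap property
sift down from index 2: already satisfies heap property
sift down from index 1:
  -5 vs smaller child -19 at index 4, swap → [44, -19, -20, -16, -5, -15, 50, -11, 45, -8, 40, 31]
  -5 vs smaller child -8 at index 9, swap → [44, -19, -20, -16, -8, -15, 50, -11, 45, -5, 40, 31]
sift down from index 0:
  44 vs smaller child -20 at index 2, swap → [-20, -19, 44, -16, -8, -15, 50, -11, 45, -5, 40, 31]
  44 vs smaller child -15 at index 5, swap → [-20, -19, -15, -16, -8, 44, 50, -11, 45, -5, 40, 31]
  44 vs only child 31 at index 11, swap → [-20, -19, -15, -16, -8, 31, 50, -11, 45, -5, 40, 44]

[-20, -19, -15, -16, -8, 31, 50, -11, 45, -5, 40, 44]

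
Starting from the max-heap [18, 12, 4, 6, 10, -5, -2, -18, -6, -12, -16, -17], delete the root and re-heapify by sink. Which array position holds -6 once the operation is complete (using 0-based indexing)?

remove root 18; move last element -17 to root → [-17, 12, 4, 6, 10, -5, -2, -18, -6, -12, -16]
-17 vs larger child 12 at index 1, swap → [12, -17, 4, 6, 10, -5, -2, -18, -6, -12, -16]
-17 vs larger child 10 at index 4, swap → [12, 10, 4, 6, -17, -5, -2, -18, -6, -12, -16]
-17 vs larger child -12 at index 9, swap → [12, 10, 4, 6, -12, -5, -2, -18, -6, -17, -16]
resulting array: [12, 10, 4, 6, -12, -5, -2, -18, -6, -17, -16]

8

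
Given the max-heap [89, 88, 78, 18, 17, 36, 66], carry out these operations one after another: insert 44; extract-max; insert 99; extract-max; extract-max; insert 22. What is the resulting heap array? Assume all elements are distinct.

[78, 44, 66, 18, 17, 36, 22]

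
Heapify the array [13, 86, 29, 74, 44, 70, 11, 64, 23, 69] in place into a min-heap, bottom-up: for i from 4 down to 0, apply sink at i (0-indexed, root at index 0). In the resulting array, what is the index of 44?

4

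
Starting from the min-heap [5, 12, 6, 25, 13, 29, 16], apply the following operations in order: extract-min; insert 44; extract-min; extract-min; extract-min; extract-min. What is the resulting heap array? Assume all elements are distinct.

[25, 29, 44]

extract-min → returns 5:
  remove root 5; move last element 16 to root → [16, 12, 6, 25, 13, 29]
  16 vs smaller child 6 at index 2, swap → [6, 12, 16, 25, 13, 29]
insert 44:
  append 44 at index 6 → [6, 12, 16, 25, 13, 29, 44] (no swap needed)
extract-min → returns 6:
  remove root 6; move last element 44 to root → [44, 12, 16, 25, 13, 29]
  44 vs smaller child 12 at index 1, swap → [12, 44, 16, 25, 13, 29]
  44 vs smaller child 13 at index 4, swap → [12, 13, 16, 25, 44, 29]
extract-min → returns 12:
  remove root 12; move last element 29 to root → [29, 13, 16, 25, 44]
  29 vs smaller child 13 at index 1, swap → [13, 29, 16, 25, 44]
  29 vs smaller child 25 at index 3, swap → [13, 25, 16, 29, 44]
extract-min → returns 13:
  remove root 13; move last element 44 to root → [44, 25, 16, 29]
  44 vs smaller child 16 at index 2, swap → [16, 25, 44, 29]
extract-min → returns 16:
  remove root 16; move last element 29 to root → [29, 25, 44]
  29 vs smaller child 25 at index 1, swap → [25, 29, 44]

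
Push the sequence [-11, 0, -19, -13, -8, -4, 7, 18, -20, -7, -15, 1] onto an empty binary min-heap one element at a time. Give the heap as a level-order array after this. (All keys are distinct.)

[-20, -19, -11, -13, -15, -4, 7, 18, 0, -7, -8, 1]

Insert -11:
  append -11 at index 0 → [-11] (no swap needed)
Insert 0:
  append 0 at index 1 → [-11, 0] (no swap needed)
Insert -19:
  append -19 at index 2 → [-11, 0, -19]
  -19 < parent -11 at index 0, swap → [-19, 0, -11]
Insert -13:
  append -13 at index 3 → [-19, 0, -11, -13]
  -13 < parent 0 at index 1, swap → [-19, -13, -11, 0]
Insert -8:
  append -8 at index 4 → [-19, -13, -11, 0, -8] (no swap needed)
Insert -4:
  append -4 at index 5 → [-19, -13, -11, 0, -8, -4] (no swap needed)
Insert 7:
  append 7 at index 6 → [-19, -13, -11, 0, -8, -4, 7] (no swap needed)
Insert 18:
  append 18 at index 7 → [-19, -13, -11, 0, -8, -4, 7, 18] (no swap needed)
Insert -20:
  append -20 at index 8 → [-19, -13, -11, 0, -8, -4, 7, 18, -20]
  -20 < parent 0 at index 3, swap → [-19, -13, -11, -20, -8, -4, 7, 18, 0]
  -20 < parent -13 at index 1, swap → [-19, -20, -11, -13, -8, -4, 7, 18, 0]
  -20 < parent -19 at index 0, swap → [-20, -19, -11, -13, -8, -4, 7, 18, 0]
Insert -7:
  append -7 at index 9 → [-20, -19, -11, -13, -8, -4, 7, 18, 0, -7] (no swap needed)
Insert -15:
  append -15 at index 10 → [-20, -19, -11, -13, -8, -4, 7, 18, 0, -7, -15]
  -15 < parent -8 at index 4, swap → [-20, -19, -11, -13, -15, -4, 7, 18, 0, -7, -8]
Insert 1:
  append 1 at index 11 → [-20, -19, -11, -13, -15, -4, 7, 18, 0, -7, -8, 1] (no swap needed)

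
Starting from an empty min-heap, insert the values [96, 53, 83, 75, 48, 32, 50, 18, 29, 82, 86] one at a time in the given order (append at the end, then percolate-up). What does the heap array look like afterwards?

[18, 29, 48, 32, 75, 83, 50, 96, 53, 82, 86]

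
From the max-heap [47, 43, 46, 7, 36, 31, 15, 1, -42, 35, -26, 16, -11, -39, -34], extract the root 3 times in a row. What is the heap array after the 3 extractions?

[36, 35, 31, 7, -11, 16, 15, 1, -42, -39, -26, -34]

extract-max #1 returns 47:
  remove root 47; move last element -34 to root → [-34, 43, 46, 7, 36, 31, 15, 1, -42, 35, -26, 16, -11, -39]
  -34 vs larger child 46 at index 2, swap → [46, 43, -34, 7, 36, 31, 15, 1, -42, 35, -26, 16, -11, -39]
  -34 vs larger child 31 at index 5, swap → [46, 43, 31, 7, 36, -34, 15, 1, -42, 35, -26, 16, -11, -39]
  -34 vs larger child 16 at index 11, swap → [46, 43, 31, 7, 36, 16, 15, 1, -42, 35, -26, -34, -11, -39]
extract-max #2 returns 46:
  remove root 46; move last element -39 to root → [-39, 43, 31, 7, 36, 16, 15, 1, -42, 35, -26, -34, -11]
  -39 vs larger child 43 at index 1, swap → [43, -39, 31, 7, 36, 16, 15, 1, -42, 35, -26, -34, -11]
  -39 vs larger child 36 at index 4, swap → [43, 36, 31, 7, -39, 16, 15, 1, -42, 35, -26, -34, -11]
  -39 vs larger child 35 at index 9, swap → [43, 36, 31, 7, 35, 16, 15, 1, -42, -39, -26, -34, -11]
extract-max #3 returns 43:
  remove root 43; move last element -11 to root → [-11, 36, 31, 7, 35, 16, 15, 1, -42, -39, -26, -34]
  -11 vs larger child 36 at index 1, swap → [36, -11, 31, 7, 35, 16, 15, 1, -42, -39, -26, -34]
  -11 vs larger child 35 at index 4, swap → [36, 35, 31, 7, -11, 16, 15, 1, -42, -39, -26, -34]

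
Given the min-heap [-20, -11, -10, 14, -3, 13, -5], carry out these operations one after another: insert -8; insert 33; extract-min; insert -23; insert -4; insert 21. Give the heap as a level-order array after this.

insert -8:
  append -8 at index 7 → [-20, -11, -10, 14, -3, 13, -5, -8]
  -8 < parent 14 at index 3, swap → [-20, -11, -10, -8, -3, 13, -5, 14]
insert 33:
  append 33 at index 8 → [-20, -11, -10, -8, -3, 13, -5, 14, 33] (no swap needed)
extract-min → returns -20:
  remove root -20; move last element 33 to root → [33, -11, -10, -8, -3, 13, -5, 14]
  33 vs smaller child -11 at index 1, swap → [-11, 33, -10, -8, -3, 13, -5, 14]
  33 vs smaller child -8 at index 3, swap → [-11, -8, -10, 33, -3, 13, -5, 14]
  33 vs only child 14 at index 7, swap → [-11, -8, -10, 14, -3, 13, -5, 33]
insert -23:
  append -23 at index 8 → [-11, -8, -10, 14, -3, 13, -5, 33, -23]
  -23 < parent 14 at index 3, swap → [-11, -8, -10, -23, -3, 13, -5, 33, 14]
  -23 < parent -8 at index 1, swap → [-11, -23, -10, -8, -3, 13, -5, 33, 14]
  -23 < parent -11 at index 0, swap → [-23, -11, -10, -8, -3, 13, -5, 33, 14]
insert -4:
  append -4 at index 9 → [-23, -11, -10, -8, -3, 13, -5, 33, 14, -4]
  -4 < parent -3 at index 4, swap → [-23, -11, -10, -8, -4, 13, -5, 33, 14, -3]
insert 21:
  append 21 at index 10 → [-23, -11, -10, -8, -4, 13, -5, 33, 14, -3, 21] (no swap needed)

[-23, -11, -10, -8, -4, 13, -5, 33, 14, -3, 21]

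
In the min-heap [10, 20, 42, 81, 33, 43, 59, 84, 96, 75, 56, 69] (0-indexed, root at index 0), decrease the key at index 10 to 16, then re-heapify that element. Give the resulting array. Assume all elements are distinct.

[10, 16, 42, 81, 20, 43, 59, 84, 96, 75, 33, 69]

set index 10 from 56 to 16 → [10, 20, 42, 81, 33, 43, 59, 84, 96, 75, 16, 69]
16 < parent 33 at index 4, swap → [10, 20, 42, 81, 16, 43, 59, 84, 96, 75, 33, 69]
16 < parent 20 at index 1, swap → [10, 16, 42, 81, 20, 43, 59, 84, 96, 75, 33, 69]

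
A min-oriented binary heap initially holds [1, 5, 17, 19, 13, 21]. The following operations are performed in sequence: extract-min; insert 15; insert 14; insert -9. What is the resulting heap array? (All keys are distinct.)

[-9, 5, 14, 13, 21, 17, 15, 19]

extract-min → returns 1:
  remove root 1; move last element 21 to root → [21, 5, 17, 19, 13]
  21 vs smaller child 5 at index 1, swap → [5, 21, 17, 19, 13]
  21 vs smaller child 13 at index 4, swap → [5, 13, 17, 19, 21]
insert 15:
  append 15 at index 5 → [5, 13, 17, 19, 21, 15]
  15 < parent 17 at index 2, swap → [5, 13, 15, 19, 21, 17]
insert 14:
  append 14 at index 6 → [5, 13, 15, 19, 21, 17, 14]
  14 < parent 15 at index 2, swap → [5, 13, 14, 19, 21, 17, 15]
insert -9:
  append -9 at index 7 → [5, 13, 14, 19, 21, 17, 15, -9]
  -9 < parent 19 at index 3, swap → [5, 13, 14, -9, 21, 17, 15, 19]
  -9 < parent 13 at index 1, swap → [5, -9, 14, 13, 21, 17, 15, 19]
  -9 < parent 5 at index 0, swap → [-9, 5, 14, 13, 21, 17, 15, 19]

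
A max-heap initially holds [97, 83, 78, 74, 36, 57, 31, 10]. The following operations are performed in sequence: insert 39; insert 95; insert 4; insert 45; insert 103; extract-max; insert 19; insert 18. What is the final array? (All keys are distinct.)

insert 39:
  append 39 at index 8 → [97, 83, 78, 74, 36, 57, 31, 10, 39] (no swap needed)
insert 95:
  append 95 at index 9 → [97, 83, 78, 74, 36, 57, 31, 10, 39, 95]
  95 > parent 36 at index 4, swap → [97, 83, 78, 74, 95, 57, 31, 10, 39, 36]
  95 > parent 83 at index 1, swap → [97, 95, 78, 74, 83, 57, 31, 10, 39, 36]
insert 4:
  append 4 at index 10 → [97, 95, 78, 74, 83, 57, 31, 10, 39, 36, 4] (no swap needed)
insert 45:
  append 45 at index 11 → [97, 95, 78, 74, 83, 57, 31, 10, 39, 36, 4, 45] (no swap needed)
insert 103:
  append 103 at index 12 → [97, 95, 78, 74, 83, 57, 31, 10, 39, 36, 4, 45, 103]
  103 > parent 57 at index 5, swap → [97, 95, 78, 74, 83, 103, 31, 10, 39, 36, 4, 45, 57]
  103 > parent 78 at index 2, swap → [97, 95, 103, 74, 83, 78, 31, 10, 39, 36, 4, 45, 57]
  103 > parent 97 at index 0, swap → [103, 95, 97, 74, 83, 78, 31, 10, 39, 36, 4, 45, 57]
extract-max → returns 103:
  remove root 103; move last element 57 to root → [57, 95, 97, 74, 83, 78, 31, 10, 39, 36, 4, 45]
  57 vs larger child 97 at index 2, swap → [97, 95, 57, 74, 83, 78, 31, 10, 39, 36, 4, 45]
  57 vs larger child 78 at index 5, swap → [97, 95, 78, 74, 83, 57, 31, 10, 39, 36, 4, 45]
insert 19:
  append 19 at index 12 → [97, 95, 78, 74, 83, 57, 31, 10, 39, 36, 4, 45, 19] (no swap needed)
insert 18:
  append 18 at index 13 → [97, 95, 78, 74, 83, 57, 31, 10, 39, 36, 4, 45, 19, 18] (no swap needed)

[97, 95, 78, 74, 83, 57, 31, 10, 39, 36, 4, 45, 19, 18]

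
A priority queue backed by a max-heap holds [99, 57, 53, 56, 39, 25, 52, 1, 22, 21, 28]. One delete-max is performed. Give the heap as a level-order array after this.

remove root 99; move last element 28 to root → [28, 57, 53, 56, 39, 25, 52, 1, 22, 21]
28 vs larger child 57 at index 1, swap → [57, 28, 53, 56, 39, 25, 52, 1, 22, 21]
28 vs larger child 56 at index 3, swap → [57, 56, 53, 28, 39, 25, 52, 1, 22, 21]

[57, 56, 53, 28, 39, 25, 52, 1, 22, 21]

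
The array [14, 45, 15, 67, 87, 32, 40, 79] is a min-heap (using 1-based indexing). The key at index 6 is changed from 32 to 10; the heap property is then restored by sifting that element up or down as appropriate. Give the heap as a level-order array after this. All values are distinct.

set index 6 from 32 to 10 → [14, 45, 15, 67, 87, 10, 40, 79]
10 < parent 15 at index 3, swap → [14, 45, 10, 67, 87, 15, 40, 79]
10 < parent 14 at index 1, swap → [10, 45, 14, 67, 87, 15, 40, 79]

[10, 45, 14, 67, 87, 15, 40, 79]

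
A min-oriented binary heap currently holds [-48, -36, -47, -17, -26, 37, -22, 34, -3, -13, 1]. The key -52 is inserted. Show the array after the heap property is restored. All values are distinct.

[-52, -36, -48, -17, -26, -47, -22, 34, -3, -13, 1, 37]

append -52 at index 11 → [-48, -36, -47, -17, -26, 37, -22, 34, -3, -13, 1, -52]
-52 < parent 37 at index 5, swap → [-48, -36, -47, -17, -26, -52, -22, 34, -3, -13, 1, 37]
-52 < parent -47 at index 2, swap → [-48, -36, -52, -17, -26, -47, -22, 34, -3, -13, 1, 37]
-52 < parent -48 at index 0, swap → [-52, -36, -48, -17, -26, -47, -22, 34, -3, -13, 1, 37]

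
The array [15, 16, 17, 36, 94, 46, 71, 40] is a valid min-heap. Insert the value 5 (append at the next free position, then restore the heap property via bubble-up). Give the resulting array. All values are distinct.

append 5 at index 8 → [15, 16, 17, 36, 94, 46, 71, 40, 5]
5 < parent 36 at index 3, swap → [15, 16, 17, 5, 94, 46, 71, 40, 36]
5 < parent 16 at index 1, swap → [15, 5, 17, 16, 94, 46, 71, 40, 36]
5 < parent 15 at index 0, swap → [5, 15, 17, 16, 94, 46, 71, 40, 36]

[5, 15, 17, 16, 94, 46, 71, 40, 36]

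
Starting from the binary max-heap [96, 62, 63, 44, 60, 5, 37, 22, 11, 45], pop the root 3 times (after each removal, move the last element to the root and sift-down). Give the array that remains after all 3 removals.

[60, 44, 45, 22, 11, 5, 37]

extract-max #1 returns 96:
  remove root 96; move last element 45 to root → [45, 62, 63, 44, 60, 5, 37, 22, 11]
  45 vs larger child 63 at index 2, swap → [63, 62, 45, 44, 60, 5, 37, 22, 11]
extract-max #2 returns 63:
  remove root 63; move last element 11 to root → [11, 62, 45, 44, 60, 5, 37, 22]
  11 vs larger child 62 at index 1, swap → [62, 11, 45, 44, 60, 5, 37, 22]
  11 vs larger child 60 at index 4, swap → [62, 60, 45, 44, 11, 5, 37, 22]
extract-max #3 returns 62:
  remove root 62; move last element 22 to root → [22, 60, 45, 44, 11, 5, 37]
  22 vs larger child 60 at index 1, swap → [60, 22, 45, 44, 11, 5, 37]
  22 vs larger child 44 at index 3, swap → [60, 44, 45, 22, 11, 5, 37]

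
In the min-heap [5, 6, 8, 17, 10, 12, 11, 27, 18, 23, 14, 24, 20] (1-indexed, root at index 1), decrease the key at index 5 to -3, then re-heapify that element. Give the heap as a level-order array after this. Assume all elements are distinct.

[-3, 5, 8, 17, 6, 12, 11, 27, 18, 23, 14, 24, 20]

set index 5 from 10 to -3 → [5, 6, 8, 17, -3, 12, 11, 27, 18, 23, 14, 24, 20]
-3 < parent 6 at index 2, swap → [5, -3, 8, 17, 6, 12, 11, 27, 18, 23, 14, 24, 20]
-3 < parent 5 at index 1, swap → [-3, 5, 8, 17, 6, 12, 11, 27, 18, 23, 14, 24, 20]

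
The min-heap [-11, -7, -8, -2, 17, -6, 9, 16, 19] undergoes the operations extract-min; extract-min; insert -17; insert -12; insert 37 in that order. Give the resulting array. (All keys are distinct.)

extract-min → returns -11:
  remove root -11; move last element 19 to root → [19, -7, -8, -2, 17, -6, 9, 16]
  19 vs smaller child -8 at index 2, swap → [-8, -7, 19, -2, 17, -6, 9, 16]
  19 vs smaller child -6 at index 5, swap → [-8, -7, -6, -2, 17, 19, 9, 16]
extract-min → returns -8:
  remove root -8; move last element 16 to root → [16, -7, -6, -2, 17, 19, 9]
  16 vs smaller child -7 at index 1, swap → [-7, 16, -6, -2, 17, 19, 9]
  16 vs smaller child -2 at index 3, swap → [-7, -2, -6, 16, 17, 19, 9]
insert -17:
  append -17 at index 7 → [-7, -2, -6, 16, 17, 19, 9, -17]
  -17 < parent 16 at index 3, swap → [-7, -2, -6, -17, 17, 19, 9, 16]
  -17 < parent -2 at index 1, swap → [-7, -17, -6, -2, 17, 19, 9, 16]
  -17 < parent -7 at index 0, swap → [-17, -7, -6, -2, 17, 19, 9, 16]
insert -12:
  append -12 at index 8 → [-17, -7, -6, -2, 17, 19, 9, 16, -12]
  -12 < parent -2 at index 3, swap → [-17, -7, -6, -12, 17, 19, 9, 16, -2]
  -12 < parent -7 at index 1, swap → [-17, -12, -6, -7, 17, 19, 9, 16, -2]
insert 37:
  append 37 at index 9 → [-17, -12, -6, -7, 17, 19, 9, 16, -2, 37] (no swap needed)

[-17, -12, -6, -7, 17, 19, 9, 16, -2, 37]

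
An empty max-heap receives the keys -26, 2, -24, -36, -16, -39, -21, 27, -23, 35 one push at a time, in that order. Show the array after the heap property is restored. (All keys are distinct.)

[35, 27, -21, -16, 2, -39, -24, -36, -23, -26]

Insert -26:
  append -26 at index 0 → [-26] (no swap needed)
Insert 2:
  append 2 at index 1 → [-26, 2]
  2 > parent -26 at index 0, swap → [2, -26]
Insert -24:
  append -24 at index 2 → [2, -26, -24] (no swap needed)
Insert -36:
  append -36 at index 3 → [2, -26, -24, -36] (no swap needed)
Insert -16:
  append -16 at index 4 → [2, -26, -24, -36, -16]
  -16 > parent -26 at index 1, swap → [2, -16, -24, -36, -26]
Insert -39:
  append -39 at index 5 → [2, -16, -24, -36, -26, -39] (no swap needed)
Insert -21:
  append -21 at index 6 → [2, -16, -24, -36, -26, -39, -21]
  -21 > parent -24 at index 2, swap → [2, -16, -21, -36, -26, -39, -24]
Insert 27:
  append 27 at index 7 → [2, -16, -21, -36, -26, -39, -24, 27]
  27 > parent -36 at index 3, swap → [2, -16, -21, 27, -26, -39, -24, -36]
  27 > parent -16 at index 1, swap → [2, 27, -21, -16, -26, -39, -24, -36]
  27 > parent 2 at index 0, swap → [27, 2, -21, -16, -26, -39, -24, -36]
Insert -23:
  append -23 at index 8 → [27, 2, -21, -16, -26, -39, -24, -36, -23] (no swap needed)
Insert 35:
  append 35 at index 9 → [27, 2, -21, -16, -26, -39, -24, -36, -23, 35]
  35 > parent -26 at index 4, swap → [27, 2, -21, -16, 35, -39, -24, -36, -23, -26]
  35 > parent 2 at index 1, swap → [27, 35, -21, -16, 2, -39, -24, -36, -23, -26]
  35 > parent 27 at index 0, swap → [35, 27, -21, -16, 2, -39, -24, -36, -23, -26]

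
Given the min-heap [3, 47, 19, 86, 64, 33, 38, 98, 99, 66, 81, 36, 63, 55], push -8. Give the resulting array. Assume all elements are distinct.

[-8, 47, 3, 86, 64, 33, 19, 98, 99, 66, 81, 36, 63, 55, 38]

append -8 at index 14 → [3, 47, 19, 86, 64, 33, 38, 98, 99, 66, 81, 36, 63, 55, -8]
-8 < parent 38 at index 6, swap → [3, 47, 19, 86, 64, 33, -8, 98, 99, 66, 81, 36, 63, 55, 38]
-8 < parent 19 at index 2, swap → [3, 47, -8, 86, 64, 33, 19, 98, 99, 66, 81, 36, 63, 55, 38]
-8 < parent 3 at index 0, swap → [-8, 47, 3, 86, 64, 33, 19, 98, 99, 66, 81, 36, 63, 55, 38]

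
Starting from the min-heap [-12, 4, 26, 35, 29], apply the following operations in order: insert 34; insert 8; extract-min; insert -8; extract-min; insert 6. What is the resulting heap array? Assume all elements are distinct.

[4, 26, 6, 35, 29, 34, 8]

insert 34:
  append 34 at index 5 → [-12, 4, 26, 35, 29, 34] (no swap needed)
insert 8:
  append 8 at index 6 → [-12, 4, 26, 35, 29, 34, 8]
  8 < parent 26 at index 2, swap → [-12, 4, 8, 35, 29, 34, 26]
extract-min → returns -12:
  remove root -12; move last element 26 to root → [26, 4, 8, 35, 29, 34]
  26 vs smaller child 4 at index 1, swap → [4, 26, 8, 35, 29, 34]
insert -8:
  append -8 at index 6 → [4, 26, 8, 35, 29, 34, -8]
  -8 < parent 8 at index 2, swap → [4, 26, -8, 35, 29, 34, 8]
  -8 < parent 4 at index 0, swap → [-8, 26, 4, 35, 29, 34, 8]
extract-min → returns -8:
  remove root -8; move last element 8 to root → [8, 26, 4, 35, 29, 34]
  8 vs smaller child 4 at index 2, swap → [4, 26, 8, 35, 29, 34]
insert 6:
  append 6 at index 6 → [4, 26, 8, 35, 29, 34, 6]
  6 < parent 8 at index 2, swap → [4, 26, 6, 35, 29, 34, 8]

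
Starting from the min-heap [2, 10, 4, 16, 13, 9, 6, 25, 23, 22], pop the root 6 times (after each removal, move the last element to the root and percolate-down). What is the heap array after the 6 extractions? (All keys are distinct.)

[16, 23, 22, 25]

extract-min #1 returns 2:
  remove root 2; move last element 22 to root → [22, 10, 4, 16, 13, 9, 6, 25, 23]
  22 vs smaller child 4 at index 2, swap → [4, 10, 22, 16, 13, 9, 6, 25, 23]
  22 vs smaller child 6 at index 6, swap → [4, 10, 6, 16, 13, 9, 22, 25, 23]
extract-min #2 returns 4:
  remove root 4; move last element 23 to root → [23, 10, 6, 16, 13, 9, 22, 25]
  23 vs smaller child 6 at index 2, swap → [6, 10, 23, 16, 13, 9, 22, 25]
  23 vs smaller child 9 at index 5, swap → [6, 10, 9, 16, 13, 23, 22, 25]
extract-min #3 returns 6:
  remove root 6; move last element 25 to root → [25, 10, 9, 16, 13, 23, 22]
  25 vs smaller child 9 at index 2, swap → [9, 10, 25, 16, 13, 23, 22]
  25 vs smaller child 22 at index 6, swap → [9, 10, 22, 16, 13, 23, 25]
extract-min #4 returns 9:
  remove root 9; move last element 25 to root → [25, 10, 22, 16, 13, 23]
  25 vs smaller child 10 at index 1, swap → [10, 25, 22, 16, 13, 23]
  25 vs smaller child 13 at index 4, swap → [10, 13, 22, 16, 25, 23]
extract-min #5 returns 10:
  remove root 10; move last element 23 to root → [23, 13, 22, 16, 25]
  23 vs smaller child 13 at index 1, swap → [13, 23, 22, 16, 25]
  23 vs smaller child 16 at index 3, swap → [13, 16, 22, 23, 25]
extract-min #6 returns 13:
  remove root 13; move last element 25 to root → [25, 16, 22, 23]
  25 vs smaller child 16 at index 1, swap → [16, 25, 22, 23]
  25 vs only child 23 at index 3, swap → [16, 23, 22, 25]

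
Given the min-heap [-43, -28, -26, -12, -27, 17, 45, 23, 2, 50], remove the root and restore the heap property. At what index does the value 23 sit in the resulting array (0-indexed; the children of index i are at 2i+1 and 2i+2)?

remove root -43; move last element 50 to root → [50, -28, -26, -12, -27, 17, 45, 23, 2]
50 vs smaller child -28 at index 1, swap → [-28, 50, -26, -12, -27, 17, 45, 23, 2]
50 vs smaller child -27 at index 4, swap → [-28, -27, -26, -12, 50, 17, 45, 23, 2]
resulting array: [-28, -27, -26, -12, 50, 17, 45, 23, 2]

7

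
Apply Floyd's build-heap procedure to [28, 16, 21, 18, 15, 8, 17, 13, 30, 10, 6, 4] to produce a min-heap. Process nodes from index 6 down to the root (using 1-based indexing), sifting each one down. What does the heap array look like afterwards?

sift down from index 6:
  8 vs only child 4 at index 12, swap → [28, 16, 21, 18, 15, 4, 17, 13, 30, 10, 6, 8]
sift down from index 5:
  15 vs smaller child 6 at index 11, swap → [28, 16, 21, 18, 6, 4, 17, 13, 30, 10, 15, 8]
sift down from index 4:
  18 vs smaller child 13 at index 8, swap → [28, 16, 21, 13, 6, 4, 17, 18, 30, 10, 15, 8]
sift down from index 3:
  21 vs smaller child 4 at index 6, swap → [28, 16, 4, 13, 6, 21, 17, 18, 30, 10, 15, 8]
  21 vs only child 8 at index 12, swap → [28, 16, 4, 13, 6, 8, 17, 18, 30, 10, 15, 21]
sift down from index 2:
  16 vs smaller child 6 at index 5, swap → [28, 6, 4, 13, 16, 8, 17, 18, 30, 10, 15, 21]
  16 vs smaller child 10 at index 10, swap → [28, 6, 4, 13, 10, 8, 17, 18, 30, 16, 15, 21]
sift down from index 1:
  28 vs smaller child 4 at index 3, swap → [4, 6, 28, 13, 10, 8, 17, 18, 30, 16, 15, 21]
  28 vs smaller child 8 at index 6, swap → [4, 6, 8, 13, 10, 28, 17, 18, 30, 16, 15, 21]
  28 vs only child 21 at index 12, swap → [4, 6, 8, 13, 10, 21, 17, 18, 30, 16, 15, 28]

[4, 6, 8, 13, 10, 21, 17, 18, 30, 16, 15, 28]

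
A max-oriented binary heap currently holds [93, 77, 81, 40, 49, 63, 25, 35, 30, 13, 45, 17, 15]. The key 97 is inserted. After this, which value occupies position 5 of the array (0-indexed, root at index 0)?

63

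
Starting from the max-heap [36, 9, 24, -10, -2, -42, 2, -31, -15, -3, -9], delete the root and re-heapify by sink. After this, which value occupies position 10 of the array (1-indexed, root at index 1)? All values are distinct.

remove root 36; move last element -9 to root → [-9, 9, 24, -10, -2, -42, 2, -31, -15, -3]
-9 vs larger child 24 at index 3, swap → [24, 9, -9, -10, -2, -42, 2, -31, -15, -3]
-9 vs larger child 2 at index 7, swap → [24, 9, 2, -10, -2, -42, -9, -31, -15, -3]
resulting array: [24, 9, 2, -10, -2, -42, -9, -31, -15, -3]

-3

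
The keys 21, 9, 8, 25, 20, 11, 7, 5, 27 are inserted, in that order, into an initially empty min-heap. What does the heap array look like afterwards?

[5, 7, 8, 20, 21, 11, 9, 25, 27]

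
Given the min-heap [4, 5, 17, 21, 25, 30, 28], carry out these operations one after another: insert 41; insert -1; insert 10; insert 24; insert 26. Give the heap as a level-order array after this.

[-1, 4, 17, 5, 10, 26, 28, 41, 21, 25, 24, 30]

insert 41:
  append 41 at index 7 → [4, 5, 17, 21, 25, 30, 28, 41] (no swap needed)
insert -1:
  append -1 at index 8 → [4, 5, 17, 21, 25, 30, 28, 41, -1]
  -1 < parent 21 at index 3, swap → [4, 5, 17, -1, 25, 30, 28, 41, 21]
  -1 < parent 5 at index 1, swap → [4, -1, 17, 5, 25, 30, 28, 41, 21]
  -1 < parent 4 at index 0, swap → [-1, 4, 17, 5, 25, 30, 28, 41, 21]
insert 10:
  append 10 at index 9 → [-1, 4, 17, 5, 25, 30, 28, 41, 21, 10]
  10 < parent 25 at index 4, swap → [-1, 4, 17, 5, 10, 30, 28, 41, 21, 25]
insert 24:
  append 24 at index 10 → [-1, 4, 17, 5, 10, 30, 28, 41, 21, 25, 24] (no swap needed)
insert 26:
  append 26 at index 11 → [-1, 4, 17, 5, 10, 30, 28, 41, 21, 25, 24, 26]
  26 < parent 30 at index 5, swap → [-1, 4, 17, 5, 10, 26, 28, 41, 21, 25, 24, 30]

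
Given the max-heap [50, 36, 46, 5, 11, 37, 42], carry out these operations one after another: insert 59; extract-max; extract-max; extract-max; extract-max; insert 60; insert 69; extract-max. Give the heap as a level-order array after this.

[60, 37, 11, 5, 36]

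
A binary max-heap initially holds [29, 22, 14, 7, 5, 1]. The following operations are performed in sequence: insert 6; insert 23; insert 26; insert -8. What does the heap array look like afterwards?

insert 6:
  append 6 at index 6 → [29, 22, 14, 7, 5, 1, 6] (no swap needed)
insert 23:
  append 23 at index 7 → [29, 22, 14, 7, 5, 1, 6, 23]
  23 > parent 7 at index 3, swap → [29, 22, 14, 23, 5, 1, 6, 7]
  23 > parent 22 at index 1, swap → [29, 23, 14, 22, 5, 1, 6, 7]
insert 26:
  append 26 at index 8 → [29, 23, 14, 22, 5, 1, 6, 7, 26]
  26 > parent 22 at index 3, swap → [29, 23, 14, 26, 5, 1, 6, 7, 22]
  26 > parent 23 at index 1, swap → [29, 26, 14, 23, 5, 1, 6, 7, 22]
insert -8:
  append -8 at index 9 → [29, 26, 14, 23, 5, 1, 6, 7, 22, -8] (no swap needed)

[29, 26, 14, 23, 5, 1, 6, 7, 22, -8]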